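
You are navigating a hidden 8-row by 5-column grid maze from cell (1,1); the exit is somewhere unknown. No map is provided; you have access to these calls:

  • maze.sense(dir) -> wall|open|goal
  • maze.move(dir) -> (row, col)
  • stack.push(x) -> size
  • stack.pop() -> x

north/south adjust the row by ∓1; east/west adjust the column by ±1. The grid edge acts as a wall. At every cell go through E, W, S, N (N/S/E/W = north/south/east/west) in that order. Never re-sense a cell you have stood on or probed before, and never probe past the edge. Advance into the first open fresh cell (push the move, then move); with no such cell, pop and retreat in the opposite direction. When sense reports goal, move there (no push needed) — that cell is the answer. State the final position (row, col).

CALL maze.sense[dir→east]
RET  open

CALL stack.push[x→east]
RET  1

CALL maze.move[dir→east]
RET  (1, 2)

CALL maze.sense[dir→east]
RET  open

CALL stack.push[x→east]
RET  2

CALL maze.move[dir→east]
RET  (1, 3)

CALL maze.sense[dir→east]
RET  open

CALL stack.push[x→east]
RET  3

CALL maze.move[dir→east]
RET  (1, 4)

CALL maze.sense[dir→south]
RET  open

CALL stack.push[x→south]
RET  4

CALL maze.move[dir→south]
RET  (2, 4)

CALL maze.sense[dir→west]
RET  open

CALL stack.push[x→west]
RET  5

CALL maze.move[dir→west]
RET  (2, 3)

CALL maze.sense[dir→west]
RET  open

CALL stack.push[x→west]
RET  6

CALL maze.move[dir→west]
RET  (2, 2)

CALL maze.sense[dir→west]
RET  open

CALL stack.push[x→west]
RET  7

CALL maze.move[dir→west]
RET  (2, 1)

CALL maze.sense[dir→west]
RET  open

CALL stack.push[x→west]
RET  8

CALL maze.move[dir→west]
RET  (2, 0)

CALL maze.sense[dir→south]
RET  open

CALL stack.push[x→south]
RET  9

CALL maze.move[dir→south]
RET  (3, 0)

CALL maze.sense[dir→east]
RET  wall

CALL maze.sense[dir→south]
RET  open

CALL stack.push[x→south]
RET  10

CALL maze.move[dir→south]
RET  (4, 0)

CALL maze.sense[dir→east]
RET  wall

CALL maze.sense[dir→south]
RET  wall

CALL stack.pop[]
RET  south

CALL maze.move[dir→north]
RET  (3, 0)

CALL stack.pop[]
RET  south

CALL maze.move[dir→north]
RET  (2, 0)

CALL maze.sense[dir→north]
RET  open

CALL stack.push[x→north]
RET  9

CALL maze.move[dir→north]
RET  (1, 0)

CALL maze.sense[dir→north]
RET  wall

CALL stack.pop[]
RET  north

CALL maze.move[dir→south]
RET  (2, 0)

CALL stack.pop[]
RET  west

CALL maze.move[dir→east]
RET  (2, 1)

CALL stack.pop[]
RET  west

CALL maze.move[dir→east]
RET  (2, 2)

CALL maze.sense[dir→south]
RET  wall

CALL stack.pop[]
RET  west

CALL maze.move[dir→east]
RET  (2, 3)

CALL maze.sense[dir→south]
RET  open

CALL stack.push[x→south]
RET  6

CALL maze.move[dir→south]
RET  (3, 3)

CALL maze.sense[dir→east]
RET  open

CALL stack.push[x→east]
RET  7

CALL maze.move[dir→east]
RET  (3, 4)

CALL maze.sense[dir→south]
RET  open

CALL stack.push[x→south]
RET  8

CALL maze.move[dir→south]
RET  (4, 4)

CALL maze.sense[dir→west]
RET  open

CALL stack.push[x→west]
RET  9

CALL maze.move[dir→west]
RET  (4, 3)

CALL maze.sense[dir→west]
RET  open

CALL stack.push[x→west]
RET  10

CALL maze.move[dir→west]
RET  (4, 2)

CALL maze.sense[dir→south]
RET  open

CALL stack.push[x→south]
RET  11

CALL maze.move[dir→south]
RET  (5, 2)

CALL maze.sense[dir→east]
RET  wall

CALL maze.sense[dir→west]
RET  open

CALL stack.push[x→west]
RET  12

CALL maze.move[dir→west]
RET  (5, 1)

CALL maze.sense[dir→south]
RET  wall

CALL stack.pop[]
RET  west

CALL maze.move[dir→east]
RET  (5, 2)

CALL maze.sense[dir→south]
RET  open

CALL stack.push[x→south]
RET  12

CALL maze.move[dir→south]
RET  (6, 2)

CALL maze.sense[dir→east]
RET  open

CALL stack.push[x→east]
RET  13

CALL maze.move[dir→east]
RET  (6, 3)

CALL maze.sense[dir→east]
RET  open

CALL stack.push[x→east]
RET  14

CALL maze.move[dir→east]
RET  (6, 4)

CALL maze.sense[dir→south]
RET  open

CALL stack.push[x→south]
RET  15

CALL maze.move[dir→south]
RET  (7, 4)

CALL maze.sense[dir→west]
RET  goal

CALL maze.move[dir→west]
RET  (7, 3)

Answer: (7, 3)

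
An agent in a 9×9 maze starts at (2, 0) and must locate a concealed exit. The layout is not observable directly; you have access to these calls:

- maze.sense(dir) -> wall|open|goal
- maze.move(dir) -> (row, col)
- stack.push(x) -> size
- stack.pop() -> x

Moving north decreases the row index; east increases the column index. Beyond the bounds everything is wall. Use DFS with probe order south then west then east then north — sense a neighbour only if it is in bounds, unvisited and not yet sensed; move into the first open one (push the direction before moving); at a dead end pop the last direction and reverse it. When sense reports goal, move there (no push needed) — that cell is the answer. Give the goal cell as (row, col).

==> maze.sense(dir='south')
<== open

==> stack.push(x='south')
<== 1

==> maze.move(dir='south')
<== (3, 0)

==> maze.sense(dir='south')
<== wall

==> maze.sense(dir='east')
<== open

==> stack.push(x='east')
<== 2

==> maze.move(dir='east')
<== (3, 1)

==> maze.sense(dir='south')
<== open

==> stack.push(x='south')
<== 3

==> maze.move(dir='south')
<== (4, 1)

==> maze.sense(dir='south')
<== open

==> stack.push(x='south')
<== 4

==> maze.move(dir='south')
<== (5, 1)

==> maze.sense(dir='south')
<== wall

==> maze.sense(dir='west')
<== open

==> stack.push(x='west')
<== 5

==> maze.move(dir='west')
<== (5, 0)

==> maze.sense(dir='south')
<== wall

==> stack.pop()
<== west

==> maze.move(dir='east')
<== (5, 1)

==> maze.sense(dir='east')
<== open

==> stack.push(x='east')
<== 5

==> maze.move(dir='east')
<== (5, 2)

==> maze.sense(dir='south')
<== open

==> stack.push(x='south')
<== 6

==> maze.move(dir='south')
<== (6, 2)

==> maze.sense(dir='south')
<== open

==> stack.push(x='south')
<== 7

==> maze.move(dir='south')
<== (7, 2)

==> maze.sense(dir='south')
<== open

==> stack.push(x='south')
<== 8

==> maze.move(dir='south')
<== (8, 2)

==> maze.sense(dir='west')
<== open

==> stack.push(x='west')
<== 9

==> maze.move(dir='west')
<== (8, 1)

==> maze.sense(dir='west')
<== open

==> stack.push(x='west')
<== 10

==> maze.move(dir='west')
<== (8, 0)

==> maze.sense(dir='north')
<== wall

==> stack.pop()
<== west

==> maze.move(dir='east')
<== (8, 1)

==> maze.sense(dir='north')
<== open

==> stack.push(x='north')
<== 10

==> maze.move(dir='north')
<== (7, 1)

==> stack.pop()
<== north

==> maze.move(dir='south')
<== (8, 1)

==> stack.pop()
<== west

==> maze.move(dir='east')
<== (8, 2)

==> maze.sense(dir='east')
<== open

==> stack.push(x='east')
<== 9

==> maze.move(dir='east')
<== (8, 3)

==> maze.sense(dir='east')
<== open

==> stack.push(x='east')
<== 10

==> maze.move(dir='east')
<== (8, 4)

==> maze.sense(dir='east')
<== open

==> stack.push(x='east')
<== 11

==> maze.move(dir='east')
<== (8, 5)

==> maze.sense(dir='east')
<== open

==> stack.push(x='east')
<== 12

==> maze.move(dir='east')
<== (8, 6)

==> maze.sense(dir='east')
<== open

==> stack.push(x='east')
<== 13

==> maze.move(dir='east')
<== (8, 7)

==> maze.sense(dir='east')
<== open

==> stack.push(x='east')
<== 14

==> maze.move(dir='east')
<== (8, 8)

==> maze.sense(dir='north')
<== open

==> stack.push(x='north')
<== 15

==> maze.move(dir='north')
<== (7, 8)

==> maze.sense(dir='west')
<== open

==> stack.push(x='west')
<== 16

==> maze.move(dir='west')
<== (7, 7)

==> maze.sense(dir='west')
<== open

==> stack.push(x='west')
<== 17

==> maze.move(dir='west')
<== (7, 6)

==> maze.sense(dir='west')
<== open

==> stack.push(x='west')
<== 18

==> maze.move(dir='west')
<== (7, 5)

==> maze.sense(dir='west')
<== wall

==> maze.sense(dir='north')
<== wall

==> stack.pop()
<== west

==> maze.move(dir='east')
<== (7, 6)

==> maze.sense(dir='north')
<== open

==> stack.push(x='north')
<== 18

==> maze.move(dir='north')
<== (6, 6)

==> maze.sense(dir='east')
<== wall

==> maze.sense(dir='north')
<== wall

==> stack.pop()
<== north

==> maze.move(dir='south')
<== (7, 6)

==> stack.pop()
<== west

==> maze.move(dir='east')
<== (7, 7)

==> stack.pop()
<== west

==> maze.move(dir='east')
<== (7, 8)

==> maze.sense(dir='north')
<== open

==> stack.push(x='north')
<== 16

==> maze.move(dir='north')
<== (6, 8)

==> maze.sense(dir='north')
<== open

==> stack.push(x='north')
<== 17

==> maze.move(dir='north')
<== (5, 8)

==> maze.sense(dir='west')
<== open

==> stack.push(x='west')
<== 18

==> maze.move(dir='west')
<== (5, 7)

==> maze.sense(dir='north')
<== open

==> stack.push(x='north')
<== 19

==> maze.move(dir='north')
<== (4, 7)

==> maze.sense(dir='west')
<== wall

==> maze.sense(dir='east')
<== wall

==> maze.sense(dir='north')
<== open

==> stack.push(x='north')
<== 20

==> maze.move(dir='north')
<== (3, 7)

==> maze.sense(dir='west')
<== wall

==> maze.sense(dir='east')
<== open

==> stack.push(x='east')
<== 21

==> maze.move(dir='east')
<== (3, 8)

==> maze.sense(dir='north')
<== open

==> stack.push(x='north')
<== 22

==> maze.move(dir='north')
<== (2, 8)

==> maze.sense(dir='west')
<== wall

==> maze.sense(dir='north')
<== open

==> stack.push(x='north')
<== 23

==> maze.move(dir='north')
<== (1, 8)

==> maze.sense(dir='west')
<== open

==> stack.push(x='west')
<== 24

==> maze.move(dir='west')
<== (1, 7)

==> maze.sense(dir='west')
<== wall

==> maze.sense(dir='north')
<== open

==> stack.push(x='north')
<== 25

==> maze.move(dir='north')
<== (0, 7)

==> maze.sense(dir='west')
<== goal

==> maze.move(dir='west')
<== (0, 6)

Answer: (0, 6)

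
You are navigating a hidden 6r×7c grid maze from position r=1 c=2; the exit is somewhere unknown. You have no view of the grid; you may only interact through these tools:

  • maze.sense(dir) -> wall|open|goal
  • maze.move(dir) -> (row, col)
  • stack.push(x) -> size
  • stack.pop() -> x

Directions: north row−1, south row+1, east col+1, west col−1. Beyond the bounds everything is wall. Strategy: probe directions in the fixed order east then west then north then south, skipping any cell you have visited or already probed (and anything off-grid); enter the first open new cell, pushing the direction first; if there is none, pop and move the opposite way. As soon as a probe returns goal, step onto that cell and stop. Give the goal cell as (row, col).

Action: maze.sense[dir→east]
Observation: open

Action: stack.push[x→east]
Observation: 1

Action: maze.move[dir→east]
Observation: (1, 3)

Action: maze.sense[dir→east]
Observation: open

Action: stack.push[x→east]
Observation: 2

Action: maze.move[dir→east]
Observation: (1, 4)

Action: maze.sense[dir→east]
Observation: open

Action: stack.push[x→east]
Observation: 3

Action: maze.move[dir→east]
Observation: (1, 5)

Action: maze.sense[dir→east]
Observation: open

Action: stack.push[x→east]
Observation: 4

Action: maze.move[dir→east]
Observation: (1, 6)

Action: maze.sense[dir→north]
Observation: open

Action: stack.push[x→north]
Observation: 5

Action: maze.move[dir→north]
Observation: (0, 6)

Action: maze.sense[dir→west]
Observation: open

Action: stack.push[x→west]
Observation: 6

Action: maze.move[dir→west]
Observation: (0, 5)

Action: maze.sense[dir→west]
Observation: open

Action: stack.push[x→west]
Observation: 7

Action: maze.move[dir→west]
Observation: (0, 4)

Action: maze.sense[dir→west]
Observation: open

Action: stack.push[x→west]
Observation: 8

Action: maze.move[dir→west]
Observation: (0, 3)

Action: maze.sense[dir→west]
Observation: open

Action: stack.push[x→west]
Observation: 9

Action: maze.move[dir→west]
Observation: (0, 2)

Action: maze.sense[dir→west]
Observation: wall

Action: stack.pop[]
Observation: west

Action: maze.move[dir→east]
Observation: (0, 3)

Action: stack.pop[]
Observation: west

Action: maze.move[dir→east]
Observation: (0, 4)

Action: stack.pop[]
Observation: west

Action: maze.move[dir→east]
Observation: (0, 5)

Action: stack.pop[]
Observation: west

Action: maze.move[dir→east]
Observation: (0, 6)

Action: stack.pop[]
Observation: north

Action: maze.move[dir→south]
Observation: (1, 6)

Action: maze.sense[dir→south]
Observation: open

Action: stack.push[x→south]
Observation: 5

Action: maze.move[dir→south]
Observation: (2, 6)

Action: maze.sense[dir→west]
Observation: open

Action: stack.push[x→west]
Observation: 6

Action: maze.move[dir→west]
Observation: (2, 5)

Action: maze.sense[dir→west]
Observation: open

Action: stack.push[x→west]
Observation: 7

Action: maze.move[dir→west]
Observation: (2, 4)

Action: maze.sense[dir→west]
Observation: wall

Action: maze.sense[dir→south]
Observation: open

Action: stack.push[x→south]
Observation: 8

Action: maze.move[dir→south]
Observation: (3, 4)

Action: maze.sense[dir→east]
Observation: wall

Action: maze.sense[dir→west]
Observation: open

Action: stack.push[x→west]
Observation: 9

Action: maze.move[dir→west]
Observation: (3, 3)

Action: maze.sense[dir→west]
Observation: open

Action: stack.push[x→west]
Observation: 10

Action: maze.move[dir→west]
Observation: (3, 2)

Action: maze.sense[dir→west]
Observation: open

Action: stack.push[x→west]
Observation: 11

Action: maze.move[dir→west]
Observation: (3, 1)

Action: maze.sense[dir→west]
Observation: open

Action: stack.push[x→west]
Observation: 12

Action: maze.move[dir→west]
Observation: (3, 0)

Action: maze.sense[dir→north]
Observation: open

Action: stack.push[x→north]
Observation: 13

Action: maze.move[dir→north]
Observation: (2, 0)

Action: maze.sense[dir→east]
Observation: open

Action: stack.push[x→east]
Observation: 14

Action: maze.move[dir→east]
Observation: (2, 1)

Action: maze.sense[dir→east]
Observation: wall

Action: maze.sense[dir→north]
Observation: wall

Action: stack.pop[]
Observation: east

Action: maze.move[dir→west]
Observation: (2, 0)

Action: maze.sense[dir→north]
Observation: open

Action: stack.push[x→north]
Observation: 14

Action: maze.move[dir→north]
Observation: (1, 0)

Action: maze.sense[dir→north]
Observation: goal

Action: maze.move[dir→north]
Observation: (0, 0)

Answer: (0, 0)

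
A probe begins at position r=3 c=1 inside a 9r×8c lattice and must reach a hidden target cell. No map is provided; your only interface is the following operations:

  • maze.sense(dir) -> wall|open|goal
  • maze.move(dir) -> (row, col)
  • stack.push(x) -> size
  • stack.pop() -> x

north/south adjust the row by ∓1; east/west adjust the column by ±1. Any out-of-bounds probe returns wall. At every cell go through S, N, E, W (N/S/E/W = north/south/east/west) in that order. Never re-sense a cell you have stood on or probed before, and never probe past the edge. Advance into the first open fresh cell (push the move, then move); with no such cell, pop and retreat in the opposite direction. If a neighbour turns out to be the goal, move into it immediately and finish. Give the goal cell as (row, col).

-> maze.sense(dir=south)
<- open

-> stack.push(x=south)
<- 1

-> maze.move(dir=south)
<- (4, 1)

-> maze.sense(dir=south)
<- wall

-> maze.sense(dir=east)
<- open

-> stack.push(x=east)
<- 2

-> maze.move(dir=east)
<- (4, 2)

-> maze.sense(dir=south)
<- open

-> stack.push(x=south)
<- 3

-> maze.move(dir=south)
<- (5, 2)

-> maze.sense(dir=south)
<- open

-> stack.push(x=south)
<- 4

-> maze.move(dir=south)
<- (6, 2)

-> maze.sense(dir=south)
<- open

-> stack.push(x=south)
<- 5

-> maze.move(dir=south)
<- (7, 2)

-> maze.sense(dir=south)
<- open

-> stack.push(x=south)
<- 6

-> maze.move(dir=south)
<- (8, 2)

-> maze.sense(dir=east)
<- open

-> stack.push(x=east)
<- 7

-> maze.move(dir=east)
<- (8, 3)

-> maze.sense(dir=north)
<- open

-> stack.push(x=north)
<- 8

-> maze.move(dir=north)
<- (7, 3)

-> maze.sense(dir=north)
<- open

-> stack.push(x=north)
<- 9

-> maze.move(dir=north)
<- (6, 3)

-> maze.sense(dir=north)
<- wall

-> maze.sense(dir=east)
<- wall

-> stack.pop()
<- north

-> maze.move(dir=south)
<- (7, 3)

-> maze.sense(dir=east)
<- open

-> stack.push(x=east)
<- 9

-> maze.move(dir=east)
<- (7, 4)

-> maze.sense(dir=south)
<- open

-> stack.push(x=south)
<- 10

-> maze.move(dir=south)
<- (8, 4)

-> maze.sense(dir=east)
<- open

-> stack.push(x=east)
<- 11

-> maze.move(dir=east)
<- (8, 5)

-> maze.sense(dir=north)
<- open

-> stack.push(x=north)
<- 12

-> maze.move(dir=north)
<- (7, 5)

-> maze.sense(dir=north)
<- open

-> stack.push(x=north)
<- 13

-> maze.move(dir=north)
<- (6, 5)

-> maze.sense(dir=north)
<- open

-> stack.push(x=north)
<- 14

-> maze.move(dir=north)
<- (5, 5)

-> maze.sense(dir=north)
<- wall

-> maze.sense(dir=east)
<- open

-> stack.push(x=east)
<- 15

-> maze.move(dir=east)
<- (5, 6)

-> maze.sense(dir=south)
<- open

-> stack.push(x=south)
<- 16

-> maze.move(dir=south)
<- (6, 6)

-> maze.sense(dir=south)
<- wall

-> maze.sense(dir=east)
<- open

-> stack.push(x=east)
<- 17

-> maze.move(dir=east)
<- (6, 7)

-> maze.sense(dir=south)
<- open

-> stack.push(x=south)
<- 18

-> maze.move(dir=south)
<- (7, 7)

-> maze.sense(dir=south)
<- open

-> stack.push(x=south)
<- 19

-> maze.move(dir=south)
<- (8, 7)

-> maze.sense(dir=west)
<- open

-> stack.push(x=west)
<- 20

-> maze.move(dir=west)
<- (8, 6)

-> stack.pop()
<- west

-> maze.move(dir=east)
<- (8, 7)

-> stack.pop()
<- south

-> maze.move(dir=north)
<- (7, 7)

-> stack.pop()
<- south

-> maze.move(dir=north)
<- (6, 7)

-> maze.sense(dir=north)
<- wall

-> stack.pop()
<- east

-> maze.move(dir=west)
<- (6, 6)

-> stack.pop()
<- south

-> maze.move(dir=north)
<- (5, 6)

-> maze.sense(dir=north)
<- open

-> stack.push(x=north)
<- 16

-> maze.move(dir=north)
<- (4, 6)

-> maze.sense(dir=north)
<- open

-> stack.push(x=north)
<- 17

-> maze.move(dir=north)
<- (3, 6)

-> maze.sense(dir=north)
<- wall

-> maze.sense(dir=east)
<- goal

-> maze.move(dir=east)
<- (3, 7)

Answer: (3, 7)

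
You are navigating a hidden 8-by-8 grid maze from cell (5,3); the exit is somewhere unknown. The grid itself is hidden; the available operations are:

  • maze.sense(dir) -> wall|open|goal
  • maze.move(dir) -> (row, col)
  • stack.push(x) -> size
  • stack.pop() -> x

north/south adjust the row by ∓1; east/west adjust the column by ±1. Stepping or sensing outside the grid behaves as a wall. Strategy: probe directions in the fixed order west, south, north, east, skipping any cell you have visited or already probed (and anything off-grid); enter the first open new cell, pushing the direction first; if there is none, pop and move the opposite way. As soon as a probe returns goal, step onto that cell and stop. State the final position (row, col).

~$ maze.sense dir→west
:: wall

~$ maze.sense dir→south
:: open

~$ stack.push x→south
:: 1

~$ maze.move dir→south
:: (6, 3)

~$ maze.sense dir→west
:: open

~$ stack.push x→west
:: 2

~$ maze.move dir→west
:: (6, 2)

~$ maze.sense dir→west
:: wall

~$ maze.sense dir→south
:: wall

~$ stack.pop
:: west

~$ maze.move dir→east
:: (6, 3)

~$ maze.sense dir→south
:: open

~$ stack.push x→south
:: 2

~$ maze.move dir→south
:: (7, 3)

~$ maze.sense dir→east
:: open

~$ stack.push x→east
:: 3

~$ maze.move dir→east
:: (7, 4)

~$ maze.sense dir→north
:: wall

~$ maze.sense dir→east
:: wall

~$ stack.pop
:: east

~$ maze.move dir→west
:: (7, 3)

~$ stack.pop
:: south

~$ maze.move dir→north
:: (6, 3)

~$ stack.pop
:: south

~$ maze.move dir→north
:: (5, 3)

~$ maze.sense dir→north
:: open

~$ stack.push x→north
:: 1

~$ maze.move dir→north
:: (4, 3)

~$ maze.sense dir→west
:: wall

~$ maze.sense dir→north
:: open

~$ stack.push x→north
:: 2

~$ maze.move dir→north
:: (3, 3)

~$ maze.sense dir→west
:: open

~$ stack.push x→west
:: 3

~$ maze.move dir→west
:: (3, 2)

~$ maze.sense dir→west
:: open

~$ stack.push x→west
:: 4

~$ maze.move dir→west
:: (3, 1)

~$ maze.sense dir→west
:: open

~$ stack.push x→west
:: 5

~$ maze.move dir→west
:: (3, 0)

~$ maze.sense dir→south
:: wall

~$ maze.sense dir→north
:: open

~$ stack.push x→north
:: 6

~$ maze.move dir→north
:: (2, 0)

~$ maze.sense dir→north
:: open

~$ stack.push x→north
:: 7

~$ maze.move dir→north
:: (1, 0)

~$ maze.sense dir→north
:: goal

~$ maze.move dir→north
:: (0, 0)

Answer: (0, 0)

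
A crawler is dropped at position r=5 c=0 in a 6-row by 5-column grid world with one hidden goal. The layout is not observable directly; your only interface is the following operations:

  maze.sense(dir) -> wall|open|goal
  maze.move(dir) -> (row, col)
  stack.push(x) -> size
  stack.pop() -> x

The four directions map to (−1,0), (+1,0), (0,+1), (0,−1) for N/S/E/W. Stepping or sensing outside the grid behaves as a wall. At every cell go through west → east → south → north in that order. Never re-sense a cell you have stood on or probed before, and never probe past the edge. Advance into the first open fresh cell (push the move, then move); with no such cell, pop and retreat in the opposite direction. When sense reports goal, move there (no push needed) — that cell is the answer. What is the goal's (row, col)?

~$ maze.sense dir→east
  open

~$ stack.push x→east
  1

~$ maze.move dir→east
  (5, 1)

~$ maze.sense dir→east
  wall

~$ maze.sense dir→north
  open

~$ stack.push x→north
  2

~$ maze.move dir→north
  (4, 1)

~$ maze.sense dir→west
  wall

~$ maze.sense dir→east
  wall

~$ maze.sense dir→north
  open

~$ stack.push x→north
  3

~$ maze.move dir→north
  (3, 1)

~$ maze.sense dir→west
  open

~$ stack.push x→west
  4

~$ maze.move dir→west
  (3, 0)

~$ maze.sense dir→north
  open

~$ stack.push x→north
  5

~$ maze.move dir→north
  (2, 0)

~$ maze.sense dir→east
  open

~$ stack.push x→east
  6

~$ maze.move dir→east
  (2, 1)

~$ maze.sense dir→east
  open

~$ stack.push x→east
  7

~$ maze.move dir→east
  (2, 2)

~$ maze.sense dir→east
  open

~$ stack.push x→east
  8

~$ maze.move dir→east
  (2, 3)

~$ maze.sense dir→east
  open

~$ stack.push x→east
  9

~$ maze.move dir→east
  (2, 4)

~$ maze.sense dir→south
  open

~$ stack.push x→south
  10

~$ maze.move dir→south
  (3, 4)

~$ maze.sense dir→west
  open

~$ stack.push x→west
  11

~$ maze.move dir→west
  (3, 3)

~$ maze.sense dir→west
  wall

~$ maze.sense dir→south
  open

~$ stack.push x→south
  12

~$ maze.move dir→south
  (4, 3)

~$ maze.sense dir→east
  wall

~$ maze.sense dir→south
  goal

~$ maze.move dir→south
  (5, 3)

Answer: (5, 3)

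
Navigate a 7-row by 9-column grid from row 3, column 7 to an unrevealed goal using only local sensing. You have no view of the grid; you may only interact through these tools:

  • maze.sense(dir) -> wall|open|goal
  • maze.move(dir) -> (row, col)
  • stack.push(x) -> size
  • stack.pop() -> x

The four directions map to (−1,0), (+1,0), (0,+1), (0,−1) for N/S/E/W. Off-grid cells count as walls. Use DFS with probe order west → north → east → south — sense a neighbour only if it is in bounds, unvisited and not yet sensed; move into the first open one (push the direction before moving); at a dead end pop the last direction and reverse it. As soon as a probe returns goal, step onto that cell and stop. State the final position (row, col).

> maze.sense west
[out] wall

> maze.sense north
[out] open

> stack.push north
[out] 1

> maze.move north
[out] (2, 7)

> maze.sense west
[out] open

> stack.push west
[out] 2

> maze.move west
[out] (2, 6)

> maze.sense west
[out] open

> stack.push west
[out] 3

> maze.move west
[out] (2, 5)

> maze.sense west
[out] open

> stack.push west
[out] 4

> maze.move west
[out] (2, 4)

> maze.sense west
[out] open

> stack.push west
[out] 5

> maze.move west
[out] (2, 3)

> maze.sense west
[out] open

> stack.push west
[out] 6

> maze.move west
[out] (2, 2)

> maze.sense west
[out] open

> stack.push west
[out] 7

> maze.move west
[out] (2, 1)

> maze.sense west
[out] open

> stack.push west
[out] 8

> maze.move west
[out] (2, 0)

> maze.sense north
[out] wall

> maze.sense south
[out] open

> stack.push south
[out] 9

> maze.move south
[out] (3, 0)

> maze.sense east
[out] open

> stack.push east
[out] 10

> maze.move east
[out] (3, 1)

> maze.sense east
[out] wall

> maze.sense south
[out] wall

> stack.pop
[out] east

> maze.move west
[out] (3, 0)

> maze.sense south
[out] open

> stack.push south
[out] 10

> maze.move south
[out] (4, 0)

> maze.sense south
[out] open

> stack.push south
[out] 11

> maze.move south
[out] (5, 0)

> maze.sense east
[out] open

> stack.push east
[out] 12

> maze.move east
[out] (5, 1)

> maze.sense east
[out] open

> stack.push east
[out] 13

> maze.move east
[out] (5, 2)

> maze.sense north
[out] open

> stack.push north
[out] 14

> maze.move north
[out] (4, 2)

> maze.sense east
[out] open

> stack.push east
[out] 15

> maze.move east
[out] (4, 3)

> maze.sense north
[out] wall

> maze.sense east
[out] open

> stack.push east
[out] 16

> maze.move east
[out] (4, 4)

> maze.sense north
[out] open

> stack.push north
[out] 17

> maze.move north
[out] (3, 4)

> maze.sense east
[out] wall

> stack.pop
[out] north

> maze.move south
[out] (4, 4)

> maze.sense east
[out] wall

> maze.sense south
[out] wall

> stack.pop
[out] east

> maze.move west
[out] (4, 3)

> maze.sense south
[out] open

> stack.push south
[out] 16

> maze.move south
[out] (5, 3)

> maze.sense south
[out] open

> stack.push south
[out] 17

> maze.move south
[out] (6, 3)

> maze.sense west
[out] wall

> maze.sense east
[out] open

> stack.push east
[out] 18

> maze.move east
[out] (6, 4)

> maze.sense east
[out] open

> stack.push east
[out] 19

> maze.move east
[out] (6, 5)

> maze.sense north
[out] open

> stack.push north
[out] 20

> maze.move north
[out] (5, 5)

> maze.sense east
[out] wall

> stack.pop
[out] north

> maze.move south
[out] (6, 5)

> maze.sense east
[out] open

> stack.push east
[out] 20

> maze.move east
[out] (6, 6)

> maze.sense east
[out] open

> stack.push east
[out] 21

> maze.move east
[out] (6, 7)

> maze.sense north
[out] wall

> maze.sense east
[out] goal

> maze.move east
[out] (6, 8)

Answer: (6, 8)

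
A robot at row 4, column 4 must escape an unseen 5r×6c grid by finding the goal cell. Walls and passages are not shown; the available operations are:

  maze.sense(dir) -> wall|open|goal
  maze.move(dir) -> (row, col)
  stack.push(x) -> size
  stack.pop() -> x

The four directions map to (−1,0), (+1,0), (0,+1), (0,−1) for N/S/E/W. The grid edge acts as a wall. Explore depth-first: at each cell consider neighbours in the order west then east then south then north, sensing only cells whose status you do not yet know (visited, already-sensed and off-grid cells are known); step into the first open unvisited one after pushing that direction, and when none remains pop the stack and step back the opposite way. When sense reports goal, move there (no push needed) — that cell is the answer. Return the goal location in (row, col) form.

I call maze.sense passing west, : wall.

I try maze.sense passing east, and observe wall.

Next I call maze.sense passing north, and get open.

I invoke stack.push passing north, and see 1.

I run maze.move passing north, : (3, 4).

Now I run maze.sense passing west, and get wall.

I try maze.sense passing east, → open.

I use stack.push passing east, and see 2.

Now I run maze.move passing east, and observe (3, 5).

Calling maze.sense passing north, giving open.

Using stack.push passing north, : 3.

Next I call maze.move passing north, and see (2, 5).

Calling maze.sense passing west, — result: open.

Calling stack.push passing west, : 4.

Now I run maze.move passing west, and see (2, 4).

Invoking maze.sense passing west, → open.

Then stack.push passing west, and get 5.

I try maze.move passing west, → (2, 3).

I invoke maze.sense passing west, giving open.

I invoke stack.push passing west, and get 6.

Invoking maze.move passing west, giving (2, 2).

Now I run maze.sense passing west, yielding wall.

Now I run maze.sense passing south, which returns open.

I invoke stack.push passing south, which returns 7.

I try maze.move passing south, — result: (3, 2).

I invoke maze.sense passing west, giving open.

I use stack.push passing west, → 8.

I call maze.move passing west, : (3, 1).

Then maze.sense passing west, → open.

I run stack.push passing west, and get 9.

I use maze.move passing west, which returns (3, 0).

Invoking maze.sense passing south, yielding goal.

I invoke maze.move passing south, → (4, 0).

Answer: (4, 0)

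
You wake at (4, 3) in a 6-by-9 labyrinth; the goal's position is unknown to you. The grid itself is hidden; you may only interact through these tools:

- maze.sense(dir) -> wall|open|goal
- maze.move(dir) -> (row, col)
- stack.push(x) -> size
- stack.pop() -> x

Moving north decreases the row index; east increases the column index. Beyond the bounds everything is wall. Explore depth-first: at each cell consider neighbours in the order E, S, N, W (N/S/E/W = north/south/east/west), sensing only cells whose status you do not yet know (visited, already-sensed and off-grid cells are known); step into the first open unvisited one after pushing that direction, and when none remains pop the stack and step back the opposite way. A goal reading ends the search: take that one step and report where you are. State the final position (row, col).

-- maze.sense(dir: east) -> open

-- stack.push(x: east) -> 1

-- maze.move(dir: east) -> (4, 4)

-- maze.sense(dir: east) -> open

-- stack.push(x: east) -> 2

-- maze.move(dir: east) -> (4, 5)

-- maze.sense(dir: east) -> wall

-- maze.sense(dir: south) -> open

-- stack.push(x: south) -> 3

-- maze.move(dir: south) -> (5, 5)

-- maze.sense(dir: east) -> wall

-- maze.sense(dir: west) -> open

-- stack.push(x: west) -> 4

-- maze.move(dir: west) -> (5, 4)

-- maze.sense(dir: west) -> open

-- stack.push(x: west) -> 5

-- maze.move(dir: west) -> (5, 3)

-- maze.sense(dir: west) -> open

-- stack.push(x: west) -> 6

-- maze.move(dir: west) -> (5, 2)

-- maze.sense(dir: north) -> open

-- stack.push(x: north) -> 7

-- maze.move(dir: north) -> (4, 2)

-- maze.sense(dir: north) -> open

-- stack.push(x: north) -> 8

-- maze.move(dir: north) -> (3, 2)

-- maze.sense(dir: east) -> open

-- stack.push(x: east) -> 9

-- maze.move(dir: east) -> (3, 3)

-- maze.sense(dir: east) -> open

-- stack.push(x: east) -> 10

-- maze.move(dir: east) -> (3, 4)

-- maze.sense(dir: east) -> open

-- stack.push(x: east) -> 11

-- maze.move(dir: east) -> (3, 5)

-- maze.sense(dir: east) -> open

-- stack.push(x: east) -> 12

-- maze.move(dir: east) -> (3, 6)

-- maze.sense(dir: east) -> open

-- stack.push(x: east) -> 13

-- maze.move(dir: east) -> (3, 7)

-- maze.sense(dir: east) -> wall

-- maze.sense(dir: south) -> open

-- stack.push(x: south) -> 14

-- maze.move(dir: south) -> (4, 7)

-- maze.sense(dir: east) -> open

-- stack.push(x: east) -> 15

-- maze.move(dir: east) -> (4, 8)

-- maze.sense(dir: south) -> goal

-- maze.move(dir: south) -> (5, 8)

Answer: (5, 8)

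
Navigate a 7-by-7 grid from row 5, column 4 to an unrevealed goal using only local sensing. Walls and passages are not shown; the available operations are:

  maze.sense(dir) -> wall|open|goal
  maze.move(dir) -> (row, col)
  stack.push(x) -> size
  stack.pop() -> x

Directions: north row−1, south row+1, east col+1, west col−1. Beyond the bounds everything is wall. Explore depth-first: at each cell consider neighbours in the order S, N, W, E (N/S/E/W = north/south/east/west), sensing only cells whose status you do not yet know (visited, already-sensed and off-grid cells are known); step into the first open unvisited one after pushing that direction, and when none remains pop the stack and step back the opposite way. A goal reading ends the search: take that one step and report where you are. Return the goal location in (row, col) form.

Step: maze.sense[south]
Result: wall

Step: maze.sense[north]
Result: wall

Step: maze.sense[west]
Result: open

Step: stack.push[west]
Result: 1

Step: maze.move[west]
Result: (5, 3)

Step: maze.sense[south]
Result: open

Step: stack.push[south]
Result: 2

Step: maze.move[south]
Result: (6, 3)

Step: maze.sense[west]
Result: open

Step: stack.push[west]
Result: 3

Step: maze.move[west]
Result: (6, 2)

Step: maze.sense[north]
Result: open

Step: stack.push[north]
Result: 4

Step: maze.move[north]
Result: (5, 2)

Step: maze.sense[north]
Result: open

Step: stack.push[north]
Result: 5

Step: maze.move[north]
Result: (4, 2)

Step: maze.sense[north]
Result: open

Step: stack.push[north]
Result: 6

Step: maze.move[north]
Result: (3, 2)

Step: maze.sense[north]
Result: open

Step: stack.push[north]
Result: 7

Step: maze.move[north]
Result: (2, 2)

Step: maze.sense[north]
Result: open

Step: stack.push[north]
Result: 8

Step: maze.move[north]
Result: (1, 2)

Step: maze.sense[north]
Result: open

Step: stack.push[north]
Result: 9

Step: maze.move[north]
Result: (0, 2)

Step: maze.sense[west]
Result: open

Step: stack.push[west]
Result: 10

Step: maze.move[west]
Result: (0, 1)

Step: maze.sense[south]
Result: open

Step: stack.push[south]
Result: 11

Step: maze.move[south]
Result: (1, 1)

Step: maze.sense[south]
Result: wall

Step: maze.sense[west]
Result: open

Step: stack.push[west]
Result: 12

Step: maze.move[west]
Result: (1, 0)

Step: maze.sense[south]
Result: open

Step: stack.push[south]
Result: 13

Step: maze.move[south]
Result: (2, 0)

Step: maze.sense[south]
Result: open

Step: stack.push[south]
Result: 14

Step: maze.move[south]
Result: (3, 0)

Step: maze.sense[south]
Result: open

Step: stack.push[south]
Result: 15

Step: maze.move[south]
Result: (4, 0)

Step: maze.sense[south]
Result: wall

Step: maze.sense[east]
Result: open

Step: stack.push[east]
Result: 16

Step: maze.move[east]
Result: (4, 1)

Step: maze.sense[south]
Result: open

Step: stack.push[south]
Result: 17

Step: maze.move[south]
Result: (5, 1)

Step: maze.sense[south]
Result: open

Step: stack.push[south]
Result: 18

Step: maze.move[south]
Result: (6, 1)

Step: maze.sense[west]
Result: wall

Step: stack.pop[]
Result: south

Step: maze.move[north]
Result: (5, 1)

Step: stack.pop[]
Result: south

Step: maze.move[north]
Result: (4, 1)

Step: maze.sense[north]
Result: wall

Step: stack.pop[]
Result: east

Step: maze.move[west]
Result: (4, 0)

Step: stack.pop[]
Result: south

Step: maze.move[north]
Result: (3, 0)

Step: stack.pop[]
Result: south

Step: maze.move[north]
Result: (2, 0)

Step: stack.pop[]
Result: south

Step: maze.move[north]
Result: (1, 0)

Step: maze.sense[north]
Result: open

Step: stack.push[north]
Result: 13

Step: maze.move[north]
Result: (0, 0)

Step: stack.pop[]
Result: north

Step: maze.move[south]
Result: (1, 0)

Step: stack.pop[]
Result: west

Step: maze.move[east]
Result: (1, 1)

Step: stack.pop[]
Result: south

Step: maze.move[north]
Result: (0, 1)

Step: stack.pop[]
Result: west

Step: maze.move[east]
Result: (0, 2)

Step: maze.sense[east]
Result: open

Step: stack.push[east]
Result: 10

Step: maze.move[east]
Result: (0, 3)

Step: maze.sense[south]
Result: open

Step: stack.push[south]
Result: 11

Step: maze.move[south]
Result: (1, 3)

Step: maze.sense[south]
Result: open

Step: stack.push[south]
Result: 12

Step: maze.move[south]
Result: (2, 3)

Step: maze.sense[south]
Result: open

Step: stack.push[south]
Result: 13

Step: maze.move[south]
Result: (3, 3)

Step: maze.sense[south]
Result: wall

Step: maze.sense[east]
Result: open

Step: stack.push[east]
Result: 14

Step: maze.move[east]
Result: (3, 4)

Step: maze.sense[north]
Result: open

Step: stack.push[north]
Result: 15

Step: maze.move[north]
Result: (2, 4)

Step: maze.sense[north]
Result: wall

Step: maze.sense[east]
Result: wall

Step: stack.pop[]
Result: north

Step: maze.move[south]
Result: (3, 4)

Step: maze.sense[east]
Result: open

Step: stack.push[east]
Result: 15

Step: maze.move[east]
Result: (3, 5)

Step: maze.sense[south]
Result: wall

Step: maze.sense[east]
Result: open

Step: stack.push[east]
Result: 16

Step: maze.move[east]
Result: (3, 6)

Step: maze.sense[south]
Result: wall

Step: maze.sense[north]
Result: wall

Step: stack.pop[]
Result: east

Step: maze.move[west]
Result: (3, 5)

Step: stack.pop[]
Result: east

Step: maze.move[west]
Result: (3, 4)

Step: stack.pop[]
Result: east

Step: maze.move[west]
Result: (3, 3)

Step: stack.pop[]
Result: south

Step: maze.move[north]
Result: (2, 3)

Step: stack.pop[]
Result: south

Step: maze.move[north]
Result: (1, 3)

Step: stack.pop[]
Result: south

Step: maze.move[north]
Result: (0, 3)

Step: maze.sense[east]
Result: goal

Step: maze.move[east]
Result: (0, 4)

Answer: (0, 4)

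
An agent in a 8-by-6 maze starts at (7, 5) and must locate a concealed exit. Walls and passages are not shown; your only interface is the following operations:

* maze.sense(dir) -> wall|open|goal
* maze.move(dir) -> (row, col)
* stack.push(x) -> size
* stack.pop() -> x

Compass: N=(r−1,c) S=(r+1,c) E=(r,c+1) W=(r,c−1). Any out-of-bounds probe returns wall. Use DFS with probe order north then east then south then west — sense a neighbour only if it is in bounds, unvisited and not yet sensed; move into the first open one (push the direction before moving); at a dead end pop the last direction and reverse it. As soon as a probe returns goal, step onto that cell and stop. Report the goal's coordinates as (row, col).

Action: maze.sense[dir=north]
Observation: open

Action: stack.push[x=north]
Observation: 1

Action: maze.move[dir=north]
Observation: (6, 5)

Action: maze.sense[dir=north]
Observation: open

Action: stack.push[x=north]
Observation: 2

Action: maze.move[dir=north]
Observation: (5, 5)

Action: maze.sense[dir=north]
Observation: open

Action: stack.push[x=north]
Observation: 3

Action: maze.move[dir=north]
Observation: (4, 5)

Action: maze.sense[dir=north]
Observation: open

Action: stack.push[x=north]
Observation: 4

Action: maze.move[dir=north]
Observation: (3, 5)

Action: maze.sense[dir=north]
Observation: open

Action: stack.push[x=north]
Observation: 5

Action: maze.move[dir=north]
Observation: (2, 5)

Action: maze.sense[dir=north]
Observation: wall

Action: maze.sense[dir=west]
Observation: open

Action: stack.push[x=west]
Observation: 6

Action: maze.move[dir=west]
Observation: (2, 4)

Action: maze.sense[dir=north]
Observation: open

Action: stack.push[x=north]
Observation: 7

Action: maze.move[dir=north]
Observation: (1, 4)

Action: maze.sense[dir=north]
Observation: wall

Action: maze.sense[dir=west]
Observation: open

Action: stack.push[x=west]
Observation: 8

Action: maze.move[dir=west]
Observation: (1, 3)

Action: maze.sense[dir=north]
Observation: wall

Action: maze.sense[dir=south]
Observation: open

Action: stack.push[x=south]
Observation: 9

Action: maze.move[dir=south]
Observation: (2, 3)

Action: maze.sense[dir=south]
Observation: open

Action: stack.push[x=south]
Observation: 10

Action: maze.move[dir=south]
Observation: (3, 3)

Action: maze.sense[dir=east]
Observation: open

Action: stack.push[x=east]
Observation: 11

Action: maze.move[dir=east]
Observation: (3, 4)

Action: maze.sense[dir=south]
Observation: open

Action: stack.push[x=south]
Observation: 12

Action: maze.move[dir=south]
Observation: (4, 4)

Action: maze.sense[dir=south]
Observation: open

Action: stack.push[x=south]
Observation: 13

Action: maze.move[dir=south]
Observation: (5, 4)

Action: maze.sense[dir=south]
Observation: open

Action: stack.push[x=south]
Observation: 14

Action: maze.move[dir=south]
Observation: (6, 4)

Action: maze.sense[dir=south]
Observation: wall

Action: maze.sense[dir=west]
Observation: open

Action: stack.push[x=west]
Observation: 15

Action: maze.move[dir=west]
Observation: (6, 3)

Action: maze.sense[dir=north]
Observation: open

Action: stack.push[x=north]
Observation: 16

Action: maze.move[dir=north]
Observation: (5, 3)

Action: maze.sense[dir=north]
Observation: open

Action: stack.push[x=north]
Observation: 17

Action: maze.move[dir=north]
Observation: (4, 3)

Action: maze.sense[dir=west]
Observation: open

Action: stack.push[x=west]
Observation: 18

Action: maze.move[dir=west]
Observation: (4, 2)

Action: maze.sense[dir=north]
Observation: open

Action: stack.push[x=north]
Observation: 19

Action: maze.move[dir=north]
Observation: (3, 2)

Action: maze.sense[dir=north]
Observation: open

Action: stack.push[x=north]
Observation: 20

Action: maze.move[dir=north]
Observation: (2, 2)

Action: maze.sense[dir=north]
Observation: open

Action: stack.push[x=north]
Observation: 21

Action: maze.move[dir=north]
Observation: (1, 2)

Action: maze.sense[dir=north]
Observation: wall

Action: maze.sense[dir=west]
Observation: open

Action: stack.push[x=west]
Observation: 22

Action: maze.move[dir=west]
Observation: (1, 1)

Action: maze.sense[dir=north]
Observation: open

Action: stack.push[x=north]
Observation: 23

Action: maze.move[dir=north]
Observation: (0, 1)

Action: maze.sense[dir=west]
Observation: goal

Action: maze.move[dir=west]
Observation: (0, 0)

Answer: (0, 0)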